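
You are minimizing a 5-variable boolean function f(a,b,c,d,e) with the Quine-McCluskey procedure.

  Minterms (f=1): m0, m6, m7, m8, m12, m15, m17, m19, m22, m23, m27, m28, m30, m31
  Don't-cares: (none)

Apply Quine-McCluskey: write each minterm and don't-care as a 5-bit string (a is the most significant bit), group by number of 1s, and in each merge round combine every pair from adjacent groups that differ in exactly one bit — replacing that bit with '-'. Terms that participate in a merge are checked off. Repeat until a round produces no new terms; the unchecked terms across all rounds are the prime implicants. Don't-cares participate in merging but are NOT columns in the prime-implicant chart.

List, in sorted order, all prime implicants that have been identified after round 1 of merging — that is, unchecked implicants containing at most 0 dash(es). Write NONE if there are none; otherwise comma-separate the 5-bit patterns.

[col 0] 00000*, 00110*, 00111*, 01000*, 01100*, 01111*, 10001*, 10011*, 10110*, 10111*, 11011*, 11100*, 11110*, 11111*
[col 1] -0110*, -0111*, -1100, -1111*, 0-000, 0-111*, 0011-*, 01-00, 1-011*, 1-110*, 1-111*, 10-11*, 100-1, 1011-*, 11-11*, 111-0, 1111-*
[col 2] --111, -011-, 1--11, 1-11-
Prime implicants: --111, -011-, -1100, 0-000, 01-00, 1--11, 1-11-, 100-1, 111-0

NONE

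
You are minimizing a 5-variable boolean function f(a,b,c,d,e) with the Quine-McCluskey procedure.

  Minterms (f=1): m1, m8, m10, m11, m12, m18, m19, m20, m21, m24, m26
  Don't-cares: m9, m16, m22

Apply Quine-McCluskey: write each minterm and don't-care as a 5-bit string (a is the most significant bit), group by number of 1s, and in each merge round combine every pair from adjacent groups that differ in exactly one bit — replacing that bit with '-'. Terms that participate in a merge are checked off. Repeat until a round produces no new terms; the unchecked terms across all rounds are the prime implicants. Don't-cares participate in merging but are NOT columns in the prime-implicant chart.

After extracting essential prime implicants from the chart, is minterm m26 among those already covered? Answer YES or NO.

size-2^0 implicants → 00001(✓)  01000(✓)  01001(✓)  01010(✓)  01011(✓)  01100(✓)  10000(✓)  10010(✓)  10011(✓)  10100(✓)  10101(✓)  10110(✓)  11000(✓)  11010(✓)
size-2^1 implicants → -1000(✓)  -1010(✓)  0-001  01-00  010-0(✓)  010-1(✓)  0100-(✓)  0101-(✓)  1-000(✓)  1-010(✓)  10-00(✓)  10-10(✓)  100-0(✓)  1001-  101-0(✓)  1010-  110-0(✓)
size-2^2 implicants → -10-0  010--  1-0-0  10--0
Unchecked terms (primes): -10-0, 0-001, 01-00, 010--, 1-0-0, 10--0, 1001-, 1010-
Minterm coverage:
  m1 ⊆ 0-001 [E]
  m8 ⊆ -10-0,01-00,010--
  m10 ⊆ -10-0,010--
  m11 ⊆ 010-- [E]
  m12 ⊆ 01-00 [E]
  m18 ⊆ 1-0-0,10--0,1001-
  m19 ⊆ 1001- [E]
  m20 ⊆ 10--0,1010-
  m21 ⊆ 1010- [E]
  m24 ⊆ -10-0,1-0-0
  m26 ⊆ -10-0,1-0-0
E = {0-001, 01-00, 010--, 1001-, 1010-}

NO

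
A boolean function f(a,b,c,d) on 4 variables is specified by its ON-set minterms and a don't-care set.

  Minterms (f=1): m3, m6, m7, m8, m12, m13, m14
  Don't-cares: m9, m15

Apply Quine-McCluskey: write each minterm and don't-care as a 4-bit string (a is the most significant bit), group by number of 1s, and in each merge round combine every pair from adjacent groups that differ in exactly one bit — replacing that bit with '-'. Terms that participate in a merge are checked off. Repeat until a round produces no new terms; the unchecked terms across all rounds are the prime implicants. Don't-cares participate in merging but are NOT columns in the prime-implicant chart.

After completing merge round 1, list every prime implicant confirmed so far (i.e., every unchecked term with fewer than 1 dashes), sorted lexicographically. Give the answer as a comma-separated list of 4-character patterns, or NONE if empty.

NONE

[col 0] 0011*, 0110*, 0111*, 1000*, 1001*, 1100*, 1101*, 1110*, 1111*
[col 1] -110*, -111*, 0-11, 011-*, 1-00*, 1-01*, 100-*, 11-0*, 11-1*, 110-*, 111-*
[col 2] -11-, 1-0-, 11--
Prime implicants: -11-, 0-11, 1-0-, 11--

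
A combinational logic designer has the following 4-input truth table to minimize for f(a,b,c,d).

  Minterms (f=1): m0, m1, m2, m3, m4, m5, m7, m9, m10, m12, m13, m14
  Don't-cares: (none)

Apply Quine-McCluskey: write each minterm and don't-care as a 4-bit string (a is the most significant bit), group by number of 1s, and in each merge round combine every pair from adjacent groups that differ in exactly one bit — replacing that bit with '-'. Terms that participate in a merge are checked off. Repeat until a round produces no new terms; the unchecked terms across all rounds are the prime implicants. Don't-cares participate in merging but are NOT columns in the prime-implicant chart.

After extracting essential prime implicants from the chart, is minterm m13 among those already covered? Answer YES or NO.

YES

[col 0] 0000*, 0001*, 0010*, 0011*, 0100*, 0101*, 0111*, 1001*, 1010*, 1100*, 1101*, 1110*
[col 1] -001*, -010, -100*, -101*, 0-00*, 0-01*, 0-11*, 00-0*, 00-1*, 000-*, 001-*, 01-1*, 010-*, 1-01*, 1-10, 11-0, 110-*
[col 2] --01, -10-, 0--1, 0-0-, 00--
Prime implicants: --01, -010, -10-, 0--1, 0-0-, 00--, 1-10, 11-0
PI chart (minterm → PIs covering it):
  0 | 0-0-,00--
  1 | --01,0--1,0-0-,00--
  2 | -010,00--
  3 | 0--1,00--
  4 | -10-,0-0-
  5 | --01,-10-,0--1,0-0-
  7 | 0--1  (sole → essential)
  9 | --01  (sole → essential)
  10 | -010,1-10
  12 | -10-,11-0
  13 | --01,-10-
  14 | 1-10,11-0
Essential prime implicants: --01, 0--1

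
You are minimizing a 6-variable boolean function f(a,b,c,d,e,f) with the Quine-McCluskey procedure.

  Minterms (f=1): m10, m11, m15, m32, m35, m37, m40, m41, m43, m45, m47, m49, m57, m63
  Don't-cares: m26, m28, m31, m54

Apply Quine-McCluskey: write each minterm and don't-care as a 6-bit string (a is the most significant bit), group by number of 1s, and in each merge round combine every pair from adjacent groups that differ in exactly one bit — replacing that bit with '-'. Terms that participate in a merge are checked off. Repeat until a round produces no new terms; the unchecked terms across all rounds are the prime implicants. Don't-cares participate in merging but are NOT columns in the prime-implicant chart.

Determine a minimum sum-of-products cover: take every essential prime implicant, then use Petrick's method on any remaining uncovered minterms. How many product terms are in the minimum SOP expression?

size-2^0 implicants → 001010(✓)  001011(✓)  001111(✓)  011010(✓)  011100  011111(✓)  100000(✓)  100011(✓)  100101(✓)  101000(✓)  101001(✓)  101011(✓)  101101(✓)  101111(✓)  110001(✓)  110110  111001(✓)  111111(✓)
size-2^1 implicants → -01011(✓)  -01111(✓)  -11111(✓)  0-1010  0-1111(✓)  001-11(✓)  00101-  1-1001  1-1111(✓)  10-000  10-011  10-101  101-01(✓)  101-11(✓)  1010-1(✓)  10100-  1011-1(✓)  11-001
size-2^2 implicants → --1111  -01-11  101--1
Unchecked terms (primes): --1111, -01-11, 0-1010, 00101-, 011100, 1-1001, 10-000, 10-011, 10-101, 101--1, 10100-, 11-001, 110110
Minterm coverage:
  m10 ⊆ 0-1010,00101-
  m11 ⊆ -01-11,00101-
  m15 ⊆ --1111,-01-11
  m32 ⊆ 10-000 [E]
  m35 ⊆ 10-011 [E]
  m37 ⊆ 10-101 [E]
  m40 ⊆ 10-000,10100-
  m41 ⊆ 1-1001,101--1,10100-
  m43 ⊆ -01-11,10-011,101--1
  m45 ⊆ 10-101,101--1
  m47 ⊆ --1111,-01-11,101--1
  m49 ⊆ 11-001 [E]
  m57 ⊆ 1-1001,11-001
  m63 ⊆ --1111 [E]
E = {--1111, 10-000, 10-011, 10-101, 11-001}
Petrick residual → 00101-, 1-1001
Cover = cdef + a'b'cd'e + acd'e'f + ab'd'e'f' + ab'd'ef + ab'de'f + abd'e'f  |cover|=7

7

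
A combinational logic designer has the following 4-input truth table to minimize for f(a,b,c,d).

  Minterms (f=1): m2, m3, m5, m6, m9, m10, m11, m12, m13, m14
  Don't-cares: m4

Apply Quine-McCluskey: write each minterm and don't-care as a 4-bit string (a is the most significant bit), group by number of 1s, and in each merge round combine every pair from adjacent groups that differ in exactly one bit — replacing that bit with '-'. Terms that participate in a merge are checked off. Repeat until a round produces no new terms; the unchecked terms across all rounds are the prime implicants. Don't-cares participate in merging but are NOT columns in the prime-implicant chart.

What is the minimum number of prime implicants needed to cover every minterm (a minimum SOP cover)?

4

Round 0: 0010✓ 0011✓ 0100✓ 0101✓ 0110✓ 1001✓ 1010✓ 1011✓ 1100✓ 1101✓ 1110✓
Round 1: -010✓ -011✓ -100✓ -101✓ -110✓ 0-10✓ 001-✓ 01-0✓ 010-✓ 1-01 1-10✓ 10-1 101-✓ 11-0✓ 110-✓
Round 2: --10 -01- -1-0 -10-
PIs = {--10, -01-, -1-0, -10-, 1-01, 10-1}
Coverage chart:
  m2: --10,-01-
  m3: -01- ←essential
  m5: -10- ←essential
  m6: --10,-1-0
  m9: 1-01,10-1
  m10: --10,-01-
  m11: -01-,10-1
  m12: -1-0,-10-
  m13: -10-,1-01
  m14: --10,-1-0
Essential: -01-, -10-
Petrick residual → --10, 1-01
Min cover (4 terms): cd' + b'c + bc' + ac'd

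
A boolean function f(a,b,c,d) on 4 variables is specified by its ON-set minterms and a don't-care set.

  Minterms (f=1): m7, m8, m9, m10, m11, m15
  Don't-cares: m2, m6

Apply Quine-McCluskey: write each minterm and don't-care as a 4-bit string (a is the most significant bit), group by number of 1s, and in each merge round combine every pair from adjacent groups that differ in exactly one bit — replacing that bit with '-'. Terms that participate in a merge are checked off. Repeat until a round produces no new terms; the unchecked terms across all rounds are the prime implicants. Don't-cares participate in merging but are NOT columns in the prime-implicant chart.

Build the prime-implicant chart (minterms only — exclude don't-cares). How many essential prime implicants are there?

[col 0] 0010*, 0110*, 0111*, 1000*, 1001*, 1010*, 1011*, 1111*
[col 1] -010, -111, 0-10, 011-, 1-11, 10-0*, 10-1*, 100-*, 101-*
[col 2] 10--
Prime implicants: -010, -111, 0-10, 011-, 1-11, 10--
PI chart (minterm → PIs covering it):
  7 | -111,011-
  8 | 10--  (sole → essential)
  9 | 10--  (sole → essential)
  10 | -010,10--
  11 | 1-11,10--
  15 | -111,1-11
Essential prime implicants: 10--

1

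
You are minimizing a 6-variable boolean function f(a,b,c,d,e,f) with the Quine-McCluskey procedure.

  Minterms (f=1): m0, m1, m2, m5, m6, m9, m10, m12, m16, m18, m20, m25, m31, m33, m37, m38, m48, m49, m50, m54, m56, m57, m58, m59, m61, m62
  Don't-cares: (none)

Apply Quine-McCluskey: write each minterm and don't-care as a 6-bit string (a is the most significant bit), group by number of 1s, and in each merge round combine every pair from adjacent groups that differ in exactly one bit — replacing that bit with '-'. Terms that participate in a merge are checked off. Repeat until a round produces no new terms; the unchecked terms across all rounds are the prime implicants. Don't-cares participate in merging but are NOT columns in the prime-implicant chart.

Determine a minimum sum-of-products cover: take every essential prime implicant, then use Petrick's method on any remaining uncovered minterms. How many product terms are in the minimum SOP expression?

Round 0: 000000✓ 000001✓ 000010✓ 000101✓ 000110✓ 001001✓ 001010✓ 001100 010000✓ 010010✓ 010100✓ 011001✓ 011111 100001✓ 100101✓ 100110✓ 110000✓ 110001✓ 110010✓ 110110✓ 111000✓ 111001✓ 111010✓ 111011✓ 111101✓ 111110✓
Round 1: -00001✓ -00101✓ -00110 -10000✓ -10010✓ -11001 0-0000✓ 0-0010✓ 0-1001 00-001 00-010 000-01✓ 000-10 0000-0✓ 00000- 010-00 0100-0✓ 1-0001 1-0110 100-01✓ 11-000✓ 11-001✓ 11-010✓ 11-110✓ 110-10✓ 1100-0✓ 11000-✓ 111-01 111-10✓ 1110-0✓ 1110-1✓ 11100-✓ 11101-✓
Round 2: -00-01 -100-0 0-00-0 11--10 11-0-0 11-00- 1110--
PIs = {-00-01, -00110, -100-0, -11001, 0-00-0, 0-1001, 00-001, 00-010, 000-10, 00000-, 001100, 010-00, 011111, 1-0001, 1-0110, 11--10, 11-0-0, 11-00-, 111-01, 1110--}
Coverage chart:
  m0: 0-00-0,00000-
  m1: -00-01,00-001,00000-
  m2: 0-00-0,00-010,000-10
  m5: -00-01 ←essential
  m6: -00110,000-10
  m9: 0-1001,00-001
  m10: 00-010 ←essential
  m12: 001100 ←essential
  m16: -100-0,0-00-0,010-00
  m18: -100-0,0-00-0
  m20: 010-00 ←essential
  m25: -11001,0-1001
  m31: 011111 ←essential
  m33: -00-01,1-0001
  m37: -00-01 ←essential
  m38: -00110,1-0110
  m48: -100-0,11-0-0,11-00-
  m49: 1-0001,11-00-
  m50: -100-0,11--10,11-0-0
  m54: 1-0110,11--10
  m56: 11-0-0,11-00-,1110--
  m57: -11001,11-00-,111-01,1110--
  m58: 11--10,11-0-0,1110--
  m59: 1110-- ←essential
  m61: 111-01 ←essential
  m62: 11--10 ←essential
Essential: -00-01, 00-010, 001100, 010-00, 011111, 11--10, 111-01, 1110--
Petrick residual → -00110, 0-00-0, 0-1001, 11-00-
Min cover (12 terms): b'c'e'f + b'c'def' + a'c'd'f' + a'cd'e'f + a'b'd'ef' + a'b'cde'f' + a'bc'e'f' + a'bcdef + abef' + abd'e' + abce'f + abcd'

12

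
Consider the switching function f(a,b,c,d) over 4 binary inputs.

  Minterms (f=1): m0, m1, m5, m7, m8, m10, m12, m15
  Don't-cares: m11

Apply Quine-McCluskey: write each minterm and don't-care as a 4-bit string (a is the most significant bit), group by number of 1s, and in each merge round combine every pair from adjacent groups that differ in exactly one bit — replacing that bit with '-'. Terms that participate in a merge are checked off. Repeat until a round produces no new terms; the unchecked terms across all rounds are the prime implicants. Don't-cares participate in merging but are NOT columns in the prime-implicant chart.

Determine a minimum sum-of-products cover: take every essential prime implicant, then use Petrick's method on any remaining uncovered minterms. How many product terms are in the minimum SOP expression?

size-2^0 implicants → 0000(✓)  0001(✓)  0101(✓)  0111(✓)  1000(✓)  1010(✓)  1011(✓)  1100(✓)  1111(✓)
size-2^1 implicants → -000  -111  0-01  000-  01-1  1-00  1-11  10-0  101-
Unchecked terms (primes): -000, -111, 0-01, 000-, 01-1, 1-00, 1-11, 10-0, 101-
Minterm coverage:
  m0 ⊆ -000,000-
  m1 ⊆ 0-01,000-
  m5 ⊆ 0-01,01-1
  m7 ⊆ -111,01-1
  m8 ⊆ -000,1-00,10-0
  m10 ⊆ 10-0,101-
  m12 ⊆ 1-00 [E]
  m15 ⊆ -111,1-11
E = {1-00}
Petrick residual → -000, -111, 0-01, 10-0
Cover = b'c'd' + bcd + a'c'd + ac'd' + ab'd'  |cover|=5

5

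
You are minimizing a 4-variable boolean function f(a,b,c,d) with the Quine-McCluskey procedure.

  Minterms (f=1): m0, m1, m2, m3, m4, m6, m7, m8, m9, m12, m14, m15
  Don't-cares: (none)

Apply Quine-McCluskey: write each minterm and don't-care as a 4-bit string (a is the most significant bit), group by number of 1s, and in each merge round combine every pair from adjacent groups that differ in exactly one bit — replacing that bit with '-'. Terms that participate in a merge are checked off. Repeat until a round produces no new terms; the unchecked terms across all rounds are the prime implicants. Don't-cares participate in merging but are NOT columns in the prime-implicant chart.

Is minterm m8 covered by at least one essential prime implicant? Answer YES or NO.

[col 0] 0000*, 0001*, 0010*, 0011*, 0100*, 0110*, 0111*, 1000*, 1001*, 1100*, 1110*, 1111*
[col 1] -000*, -001*, -100*, -110*, -111*, 0-00*, 0-10*, 0-11*, 00-0*, 00-1*, 000-*, 001-*, 01-0*, 011-*, 1-00*, 100-*, 11-0*, 111-*
[col 2] --00, -00-, -1-0, -11-, 0--0, 0-1-, 00--
Prime implicants: --00, -00-, -1-0, -11-, 0--0, 0-1-, 00--
PI chart (minterm → PIs covering it):
  0 | --00,-00-,0--0,00--
  1 | -00-,00--
  2 | 0--0,0-1-,00--
  3 | 0-1-,00--
  4 | --00,-1-0,0--0
  6 | -1-0,-11-,0--0,0-1-
  7 | -11-,0-1-
  8 | --00,-00-
  9 | -00-  (sole → essential)
  12 | --00,-1-0
  14 | -1-0,-11-
  15 | -11-  (sole → essential)
Essential prime implicants: -00-, -11-

YES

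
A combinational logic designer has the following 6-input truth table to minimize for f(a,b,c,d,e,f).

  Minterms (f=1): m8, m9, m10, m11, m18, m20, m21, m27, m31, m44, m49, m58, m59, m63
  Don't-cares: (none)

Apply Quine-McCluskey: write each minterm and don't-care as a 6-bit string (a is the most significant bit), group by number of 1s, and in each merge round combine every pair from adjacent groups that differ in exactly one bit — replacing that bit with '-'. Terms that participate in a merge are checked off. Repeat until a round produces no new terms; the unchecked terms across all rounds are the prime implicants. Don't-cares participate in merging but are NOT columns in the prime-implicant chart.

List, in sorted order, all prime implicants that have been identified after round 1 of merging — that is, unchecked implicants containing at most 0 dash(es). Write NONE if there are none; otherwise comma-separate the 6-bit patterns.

Round 0: 001000✓ 001001✓ 001010✓ 001011✓ 010010 010100✓ 010101✓ 011011✓ 011111✓ 101100 110001 111010✓ 111011✓ 111111✓
Round 1: -11011✓ -11111✓ 0-1011 0010-0✓ 0010-1✓ 00100-✓ 00101-✓ 01010- 011-11✓ 111-11✓ 11101-
Round 2: -11-11 0010--
PIs = {-11-11, 0-1011, 0010--, 010010, 01010-, 101100, 110001, 11101-}

010010, 101100, 110001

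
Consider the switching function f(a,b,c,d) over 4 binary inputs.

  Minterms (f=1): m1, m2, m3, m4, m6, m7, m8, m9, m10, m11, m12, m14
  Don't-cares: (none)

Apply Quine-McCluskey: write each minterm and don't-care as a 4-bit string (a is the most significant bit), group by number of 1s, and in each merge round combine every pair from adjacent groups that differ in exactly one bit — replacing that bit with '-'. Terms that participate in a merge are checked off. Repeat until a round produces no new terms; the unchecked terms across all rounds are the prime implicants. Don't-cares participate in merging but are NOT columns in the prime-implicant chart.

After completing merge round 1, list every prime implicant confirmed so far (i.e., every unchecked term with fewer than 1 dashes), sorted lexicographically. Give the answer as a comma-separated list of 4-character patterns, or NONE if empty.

NONE

size-2^0 implicants → 0001(✓)  0010(✓)  0011(✓)  0100(✓)  0110(✓)  0111(✓)  1000(✓)  1001(✓)  1010(✓)  1011(✓)  1100(✓)  1110(✓)
size-2^1 implicants → -001(✓)  -010(✓)  -011(✓)  -100(✓)  -110(✓)  0-10(✓)  0-11(✓)  00-1(✓)  001-(✓)  01-0(✓)  011-(✓)  1-00(✓)  1-10(✓)  10-0(✓)  10-1(✓)  100-(✓)  101-(✓)  11-0(✓)
size-2^2 implicants → --10  -0-1  -01-  -1-0  0-1-  1--0  10--
Unchecked terms (primes): --10, -0-1, -01-, -1-0, 0-1-, 1--0, 10--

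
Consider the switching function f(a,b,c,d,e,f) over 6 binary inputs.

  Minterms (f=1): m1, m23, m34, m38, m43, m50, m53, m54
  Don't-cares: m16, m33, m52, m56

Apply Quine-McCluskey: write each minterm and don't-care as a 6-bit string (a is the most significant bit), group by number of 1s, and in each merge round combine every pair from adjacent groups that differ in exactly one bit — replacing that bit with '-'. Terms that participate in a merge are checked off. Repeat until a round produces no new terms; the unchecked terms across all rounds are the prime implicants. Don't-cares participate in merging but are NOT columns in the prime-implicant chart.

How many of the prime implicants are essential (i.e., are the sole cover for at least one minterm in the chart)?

5

[col 0] 000001*, 010000, 010111, 100001*, 100010*, 100110*, 101011, 110010*, 110100*, 110101*, 110110*, 111000
[col 1] -00001, 1-0010*, 1-0110*, 100-10*, 110-10*, 1101-0, 11010-
[col 2] 1-0-10
Prime implicants: -00001, 010000, 010111, 1-0-10, 101011, 1101-0, 11010-, 111000
PI chart (minterm → PIs covering it):
  1 | -00001  (sole → essential)
  23 | 010111  (sole → essential)
  34 | 1-0-10  (sole → essential)
  38 | 1-0-10  (sole → essential)
  43 | 101011  (sole → essential)
  50 | 1-0-10  (sole → essential)
  53 | 11010-  (sole → essential)
  54 | 1-0-10,1101-0
Essential prime implicants: -00001, 010111, 1-0-10, 101011, 11010-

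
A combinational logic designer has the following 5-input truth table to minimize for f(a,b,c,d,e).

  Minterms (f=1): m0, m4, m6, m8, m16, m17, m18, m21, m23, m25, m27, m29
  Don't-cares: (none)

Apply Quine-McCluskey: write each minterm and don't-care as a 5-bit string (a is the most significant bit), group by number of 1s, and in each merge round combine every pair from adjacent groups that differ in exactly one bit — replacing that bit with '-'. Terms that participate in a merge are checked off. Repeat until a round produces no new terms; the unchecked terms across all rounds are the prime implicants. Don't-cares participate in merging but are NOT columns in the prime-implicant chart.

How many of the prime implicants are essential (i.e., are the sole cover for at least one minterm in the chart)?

size-2^0 implicants → 00000(✓)  00100(✓)  00110(✓)  01000(✓)  10000(✓)  10001(✓)  10010(✓)  10101(✓)  10111(✓)  11001(✓)  11011(✓)  11101(✓)
size-2^1 implicants → -0000  0-000  00-00  001-0  1-001(✓)  1-101(✓)  10-01(✓)  100-0  1000-  101-1  11-01(✓)  110-1
size-2^2 implicants → 1--01
Unchecked terms (primes): -0000, 0-000, 00-00, 001-0, 1--01, 100-0, 1000-, 101-1, 110-1
Minterm coverage:
  m0 ⊆ -0000,0-000,00-00
  m4 ⊆ 00-00,001-0
  m6 ⊆ 001-0 [E]
  m8 ⊆ 0-000 [E]
  m16 ⊆ -0000,100-0,1000-
  m17 ⊆ 1--01,1000-
  m18 ⊆ 100-0 [E]
  m21 ⊆ 1--01,101-1
  m23 ⊆ 101-1 [E]
  m25 ⊆ 1--01,110-1
  m27 ⊆ 110-1 [E]
  m29 ⊆ 1--01 [E]
E = {0-000, 001-0, 1--01, 100-0, 101-1, 110-1}

6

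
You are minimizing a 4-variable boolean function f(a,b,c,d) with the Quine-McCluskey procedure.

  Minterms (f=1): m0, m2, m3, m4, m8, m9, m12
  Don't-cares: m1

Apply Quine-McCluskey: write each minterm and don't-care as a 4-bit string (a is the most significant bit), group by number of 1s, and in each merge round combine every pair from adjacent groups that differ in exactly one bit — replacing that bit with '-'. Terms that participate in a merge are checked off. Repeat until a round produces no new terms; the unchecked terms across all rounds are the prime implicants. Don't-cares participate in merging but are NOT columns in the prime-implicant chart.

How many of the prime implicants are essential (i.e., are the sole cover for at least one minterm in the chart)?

size-2^0 implicants → 0000(✓)  0001(✓)  0010(✓)  0011(✓)  0100(✓)  1000(✓)  1001(✓)  1100(✓)
size-2^1 implicants → -000(✓)  -001(✓)  -100(✓)  0-00(✓)  00-0(✓)  00-1(✓)  000-(✓)  001-(✓)  1-00(✓)  100-(✓)
size-2^2 implicants → --00  -00-  00--
Unchecked terms (primes): --00, -00-, 00--
Minterm coverage:
  m0 ⊆ --00,-00-,00--
  m2 ⊆ 00-- [E]
  m3 ⊆ 00-- [E]
  m4 ⊆ --00 [E]
  m8 ⊆ --00,-00-
  m9 ⊆ -00- [E]
  m12 ⊆ --00 [E]
E = {--00, -00-, 00--}

3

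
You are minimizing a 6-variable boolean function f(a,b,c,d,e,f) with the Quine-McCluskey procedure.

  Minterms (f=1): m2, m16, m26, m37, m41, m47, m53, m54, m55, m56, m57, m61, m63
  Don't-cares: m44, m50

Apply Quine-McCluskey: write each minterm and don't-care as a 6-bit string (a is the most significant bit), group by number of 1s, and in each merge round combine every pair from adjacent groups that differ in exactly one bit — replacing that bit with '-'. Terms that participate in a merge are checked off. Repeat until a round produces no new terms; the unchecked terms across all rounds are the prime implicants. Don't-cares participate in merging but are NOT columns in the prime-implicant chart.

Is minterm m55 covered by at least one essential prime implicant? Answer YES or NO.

NO

size-2^0 implicants → 000010  010000  011010  100101(✓)  101001(✓)  101100  101111(✓)  110010(✓)  110101(✓)  110110(✓)  110111(✓)  111000(✓)  111001(✓)  111101(✓)  111111(✓)
size-2^1 implicants → 1-0101  1-1001  1-1111  11-101(✓)  11-111(✓)  110-10  1101-1(✓)  11011-  111-01  11100-  1111-1(✓)
size-2^2 implicants → 11-1-1
Unchecked terms (primes): 000010, 010000, 011010, 1-0101, 1-1001, 1-1111, 101100, 11-1-1, 110-10, 11011-, 111-01, 11100-
Minterm coverage:
  m2 ⊆ 000010 [E]
  m16 ⊆ 010000 [E]
  m26 ⊆ 011010 [E]
  m37 ⊆ 1-0101 [E]
  m41 ⊆ 1-1001 [E]
  m47 ⊆ 1-1111 [E]
  m53 ⊆ 1-0101,11-1-1
  m54 ⊆ 110-10,11011-
  m55 ⊆ 11-1-1,11011-
  m56 ⊆ 11100- [E]
  m57 ⊆ 1-1001,111-01,11100-
  m61 ⊆ 11-1-1,111-01
  m63 ⊆ 1-1111,11-1-1
E = {000010, 010000, 011010, 1-0101, 1-1001, 1-1111, 11100-}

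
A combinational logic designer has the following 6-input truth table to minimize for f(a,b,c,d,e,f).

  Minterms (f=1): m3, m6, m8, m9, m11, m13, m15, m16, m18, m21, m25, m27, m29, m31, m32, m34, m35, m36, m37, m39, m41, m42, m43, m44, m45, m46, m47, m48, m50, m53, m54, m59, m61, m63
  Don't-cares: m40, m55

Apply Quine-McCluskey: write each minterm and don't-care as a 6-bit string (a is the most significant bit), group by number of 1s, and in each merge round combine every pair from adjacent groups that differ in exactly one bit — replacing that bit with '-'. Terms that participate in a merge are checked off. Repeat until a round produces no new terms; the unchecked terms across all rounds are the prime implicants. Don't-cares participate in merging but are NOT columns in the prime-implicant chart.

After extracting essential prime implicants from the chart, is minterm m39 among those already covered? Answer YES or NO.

Round 0: 000011✓ 000110 001000✓ 001001✓ 001011✓ 001101✓ 001111✓ 010000✓ 010010✓ 010101✓ 011001✓ 011011✓ 011101✓ 011111✓ 100000✓ 100010✓ 100011✓ 100100✓ 100101✓ 100111✓ 101000✓ 101001✓ 101010✓ 101011✓ 101100✓ 101101✓ 101110✓ 101111✓ 110000✓ 110010✓ 110101✓ 110110✓ 110111✓ 111011✓ 111101✓ 111111✓
Round 1: -00011✓ -01000✓ -01001✓ -01011✓ -01101✓ -01111✓ -10000✓ -10010✓ -10101✓ -11011✓ -11101✓ -11111✓ 0-1001✓ 0-1011✓ 0-1101✓ 0-1111✓ 00-011✓ 001-01✓ 001-11✓ 0010-1✓ 00100-✓ 0011-1✓ 01-101✓ 0100-0✓ 011-01✓ 011-11✓ 0110-1✓ 0111-1✓ 1-0000✓ 1-0010✓ 1-0101✓ 1-0111✓ 1-1011✓ 1-1101✓ 1-1111✓ 10-000✓ 10-010✓ 10-011✓ 10-100✓ 10-101✓ 10-111✓ 100-00✓ 100-11✓ 1000-0✓ 10001-✓ 1001-1✓ 10010-✓ 101-00✓ 101-01✓ 101-10✓ 101-11✓ 1010-0✓ 1010-1✓ 10100-✓ 10101-✓ 1011-0✓ 1011-1✓ 10110-✓ 10111-✓ 11-101✓ 11-111✓ 110-10 1100-0✓ 1101-1✓ 11011- 111-11✓ 1111-1✓
Round 2: --1011✓ --1101✓ --1111✓ -0-011 -01-01✓ -01-11✓ -010-1✓ -0100- -011-1✓ -1-101 -100-0 -11-11✓ -111-1✓ 0-1-01✓ 0-1-11✓ 0-10-1✓ 0-11-1✓ 001--1✓ 011--1✓ 1--101✓ 1--111✓ 1-00-0 1-01-1✓ 1-1-11✓ 1-11-1✓ 10--00 10--11 10-0-0 10-01- 10-1-1✓ 10-10- 101--0✓ 101--1✓ 101-0-✓ 101-1-✓ 1010--✓ 1011--✓ 11-1-1✓
Round 3: --1-11 --11-1 -01--1 0-1--1 1--1-1 101---
PIs = {--1-11, --11-1, -0-011, -01--1, -0100-, -1-101, -100-0, 0-1--1, 000110, 1--1-1, 1-00-0, 10--00, 10--11, 10-0-0, 10-01-, 10-10-, 101---, 110-10, 11011-}
Coverage chart:
  m3: -0-011 ←essential
  m6: 000110 ←essential
  m8: -0100- ←essential
  m9: -01--1,-0100-,0-1--1
  m11: --1-11,-0-011,-01--1,0-1--1
  m13: --11-1,-01--1,0-1--1
  m15: --1-11,--11-1,-01--1,0-1--1
  m16: -100-0 ←essential
  m18: -100-0 ←essential
  m21: -1-101 ←essential
  m25: 0-1--1 ←essential
  m27: --1-11,0-1--1
  m29: --11-1,-1-101,0-1--1
  m31: --1-11,--11-1,0-1--1
  m32: 1-00-0,10--00,10-0-0
  m34: 1-00-0,10-0-0,10-01-
  m35: -0-011,10--11,10-01-
  m36: 10--00,10-10-
  m37: 1--1-1,10-10-
  m39: 1--1-1,10--11
  m41: -01--1,-0100-,101---
  m42: 10-0-0,10-01-,101---
  m43: --1-11,-0-011,-01--1,10--11,10-01-,101---
  m44: 10--00,10-10-,101---
  m45: --11-1,-01--1,1--1-1,10-10-,101---
  m46: 101--- ←essential
  m47: --1-11,--11-1,-01--1,1--1-1,10--11,101---
  m48: -100-0,1-00-0
  m50: -100-0,1-00-0,110-10
  m53: -1-101,1--1-1
  m54: 110-10,11011-
  m59: --1-11 ←essential
  m61: --11-1,-1-101,1--1-1
  m63: --1-11,--11-1,1--1-1
Essential: --1-11, -0-011, -0100-, -1-101, -100-0, 0-1--1, 000110, 101---

NO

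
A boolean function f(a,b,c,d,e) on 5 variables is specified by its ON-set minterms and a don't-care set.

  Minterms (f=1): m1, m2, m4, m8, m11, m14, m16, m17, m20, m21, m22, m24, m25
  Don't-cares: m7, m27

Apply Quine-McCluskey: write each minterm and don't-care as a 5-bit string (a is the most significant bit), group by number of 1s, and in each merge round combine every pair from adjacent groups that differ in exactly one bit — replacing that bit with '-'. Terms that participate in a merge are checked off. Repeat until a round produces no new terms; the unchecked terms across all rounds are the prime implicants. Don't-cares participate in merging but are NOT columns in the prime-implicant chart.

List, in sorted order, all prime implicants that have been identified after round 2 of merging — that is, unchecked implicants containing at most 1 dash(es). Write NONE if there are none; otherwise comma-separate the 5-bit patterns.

-0001, -0100, -1000, -1011, 00010, 00111, 01110, 101-0, 110-1

[col 0] 00001*, 00010, 00100*, 00111, 01000*, 01011*, 01110, 10000*, 10001*, 10100*, 10101*, 10110*, 11000*, 11001*, 11011*
[col 1] -0001, -0100, -1000, -1011, 1-000*, 1-001*, 10-00*, 10-01*, 1000-*, 101-0, 1010-*, 110-1, 1100-*
[col 2] 1-00-, 10-0-
Prime implicants: -0001, -0100, -1000, -1011, 00010, 00111, 01110, 1-00-, 10-0-, 101-0, 110-1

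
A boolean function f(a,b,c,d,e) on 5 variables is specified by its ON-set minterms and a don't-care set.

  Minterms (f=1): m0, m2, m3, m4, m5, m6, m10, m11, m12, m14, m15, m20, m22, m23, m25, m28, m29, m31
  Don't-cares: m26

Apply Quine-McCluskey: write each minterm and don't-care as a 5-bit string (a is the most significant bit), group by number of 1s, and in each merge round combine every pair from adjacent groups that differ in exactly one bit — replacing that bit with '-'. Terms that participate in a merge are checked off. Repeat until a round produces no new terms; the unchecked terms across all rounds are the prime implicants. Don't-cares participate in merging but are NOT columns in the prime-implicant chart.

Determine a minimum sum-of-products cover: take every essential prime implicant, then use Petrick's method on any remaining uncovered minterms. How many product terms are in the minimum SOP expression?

8

Round 0: 00000✓ 00010✓ 00011✓ 00100✓ 00101✓ 00110✓ 01010✓ 01011✓ 01100✓ 01110✓ 01111✓ 10100✓ 10110✓ 10111✓ 11001✓ 11010✓ 11100✓ 11101✓ 11111✓
Round 1: -0100✓ -0110✓ -1010 -1100✓ -1111 0-010✓ 0-011✓ 0-100✓ 0-110✓ 00-00✓ 00-10✓ 000-0✓ 0001-✓ 001-0✓ 0010- 01-10✓ 01-11✓ 0101-✓ 011-0✓ 0111-✓ 1-100✓ 1-111 101-0✓ 1011- 11-01 111-1 1110-
Round 2: --100 -01-0 0--10 0-01- 0-1-0 00--0 01-1-
PIs = {--100, -01-0, -1010, -1111, 0--10, 0-01-, 0-1-0, 00--0, 0010-, 01-1-, 1-111, 1011-, 11-01, 111-1, 1110-}
Coverage chart:
  m0: 00--0 ←essential
  m2: 0--10,0-01-,00--0
  m3: 0-01- ←essential
  m4: --100,-01-0,0-1-0,00--0,0010-
  m5: 0010- ←essential
  m6: -01-0,0--10,0-1-0,00--0
  m10: -1010,0--10,0-01-,01-1-
  m11: 0-01-,01-1-
  m12: --100,0-1-0
  m14: 0--10,0-1-0,01-1-
  m15: -1111,01-1-
  m20: --100,-01-0
  m22: -01-0,1011-
  m23: 1-111,1011-
  m25: 11-01 ←essential
  m28: --100,1110-
  m29: 11-01,111-1,1110-
  m31: -1111,1-111,111-1
Essential: 0-01-, 00--0, 0010-, 11-01
Petrick residual → --100, -01-0, 01-1-, 1-111
Min cover (8 terms): cd'e' + b'ce' + a'c'd + a'b'e' + a'b'cd' + a'bd + acde + abd'e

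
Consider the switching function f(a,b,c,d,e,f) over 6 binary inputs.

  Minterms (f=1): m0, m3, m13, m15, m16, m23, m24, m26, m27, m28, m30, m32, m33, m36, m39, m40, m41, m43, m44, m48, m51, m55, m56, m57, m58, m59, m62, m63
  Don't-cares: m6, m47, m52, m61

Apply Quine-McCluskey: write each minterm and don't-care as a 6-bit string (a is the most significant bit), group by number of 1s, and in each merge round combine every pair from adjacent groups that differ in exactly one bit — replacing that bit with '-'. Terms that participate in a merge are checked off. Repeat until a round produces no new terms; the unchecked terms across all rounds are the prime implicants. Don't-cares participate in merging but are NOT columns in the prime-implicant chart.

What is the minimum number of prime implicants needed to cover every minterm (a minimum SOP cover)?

size-2^0 implicants → 000000(✓)  000011  000110  001101(✓)  001111(✓)  010000(✓)  010111(✓)  011000(✓)  011010(✓)  011011(✓)  011100(✓)  011110(✓)  100000(✓)  100001(✓)  100100(✓)  100111(✓)  101000(✓)  101001(✓)  101011(✓)  101100(✓)  101111(✓)  110000(✓)  110011(✓)  110100(✓)  110111(✓)  111000(✓)  111001(✓)  111010(✓)  111011(✓)  111101(✓)  111110(✓)  111111(✓)
size-2^1 implicants → -00000(✓)  -01111  -10000(✓)  -10111  -11000(✓)  -11010(✓)  -11011(✓)  -11110(✓)  0-0000(✓)  0011-1  01-000(✓)  011-00(✓)  011-10(✓)  0110-0(✓)  01101-(✓)  0111-0(✓)  1-0000(✓)  1-0100(✓)  1-0111(✓)  1-1000(✓)  1-1001(✓)  1-1011(✓)  1-1111(✓)  10-000(✓)  10-001(✓)  10-100(✓)  10-111(✓)  100-00(✓)  10000-(✓)  101-00(✓)  101-11(✓)  1010-1(✓)  10100-(✓)  11-000(✓)  11-011(✓)  11-111(✓)  110-00(✓)  110-11(✓)  111-01(✓)  111-10(✓)  111-11(✓)  1110-0(✓)  1110-1(✓)  11100-(✓)  11101-(✓)  1111-1(✓)  11111-(✓)
size-2^2 implicants → --0000  -1-000  -11-10  -110-0  -1101-  011--0  1--000  1--111  1-0-00  1-1-11  1-10-1  1-100-  10--00  10-00-  11--11  111--1  111-1-  1110--
Unchecked terms (primes): --0000, -01111, -1-000, -10111, -11-10, -110-0, -1101-, 000011, 000110, 0011-1, 011--0, 1--000, 1--111, 1-0-00, 1-1-11, 1-10-1, 1-100-, 10--00, 10-00-, 11--11, 111--1, 111-1-, 1110--
Minterm coverage:
  m0 ⊆ --0000 [E]
  m3 ⊆ 000011 [E]
  m13 ⊆ 0011-1 [E]
  m15 ⊆ -01111,0011-1
  m16 ⊆ --0000,-1-000
  m23 ⊆ -10111 [E]
  m24 ⊆ -1-000,-110-0,011--0
  m26 ⊆ -11-10,-110-0,-1101-,011--0
  m27 ⊆ -1101- [E]
  m28 ⊆ 011--0 [E]
  m30 ⊆ -11-10,011--0
  m32 ⊆ --0000,1--000,1-0-00,10--00,10-00-
  m33 ⊆ 10-00- [E]
  m36 ⊆ 1-0-00,10--00
  m39 ⊆ 1--111 [E]
  m40 ⊆ 1--000,1-100-,10--00,10-00-
  m41 ⊆ 1-10-1,1-100-,10-00-
  m43 ⊆ 1-1-11,1-10-1
  m44 ⊆ 10--00 [E]
  m48 ⊆ --0000,-1-000,1--000,1-0-00
  m51 ⊆ 11--11 [E]
  m55 ⊆ -10111,1--111,11--11
  m56 ⊆ -1-000,-110-0,1--000,1-100-,1110--
  m57 ⊆ 1-10-1,1-100-,111--1,1110--
  m58 ⊆ -11-10,-110-0,-1101-,111-1-,1110--
  m59 ⊆ -1101-,1-1-11,1-10-1,11--11,111--1,111-1-,1110--
  m62 ⊆ -11-10,111-1-
  m63 ⊆ 1--111,1-1-11,11--11,111--1,111-1-
E = {--0000, -10111, -1101-, 000011, 0011-1, 011--0, 1--111, 10--00, 10-00-, 11--11}
Petrick residual → -1-000, -11-10, 1-10-1
Cover = c'd'e'f' + bd'e'f' + bc'def + bcef' + bcd'e + a'b'c'd'ef + a'b'cdf + a'bcf' + adef + acd'f + ab'e'f' + ab'd'e' + abef  |cover|=13

13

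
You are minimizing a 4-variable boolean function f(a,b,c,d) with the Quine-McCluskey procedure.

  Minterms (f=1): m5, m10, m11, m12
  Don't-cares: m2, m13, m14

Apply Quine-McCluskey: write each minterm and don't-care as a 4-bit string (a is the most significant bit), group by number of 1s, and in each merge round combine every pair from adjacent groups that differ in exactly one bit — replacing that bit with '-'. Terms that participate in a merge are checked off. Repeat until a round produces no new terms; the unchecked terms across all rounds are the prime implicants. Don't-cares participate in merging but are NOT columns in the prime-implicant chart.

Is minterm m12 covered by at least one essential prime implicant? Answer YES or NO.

NO

Round 0: 0010✓ 0101✓ 1010✓ 1011✓ 1100✓ 1101✓ 1110✓
Round 1: -010 -101 1-10 101- 11-0 110-
PIs = {-010, -101, 1-10, 101-, 11-0, 110-}
Coverage chart:
  m5: -101 ←essential
  m10: -010,1-10,101-
  m11: 101- ←essential
  m12: 11-0,110-
Essential: -101, 101-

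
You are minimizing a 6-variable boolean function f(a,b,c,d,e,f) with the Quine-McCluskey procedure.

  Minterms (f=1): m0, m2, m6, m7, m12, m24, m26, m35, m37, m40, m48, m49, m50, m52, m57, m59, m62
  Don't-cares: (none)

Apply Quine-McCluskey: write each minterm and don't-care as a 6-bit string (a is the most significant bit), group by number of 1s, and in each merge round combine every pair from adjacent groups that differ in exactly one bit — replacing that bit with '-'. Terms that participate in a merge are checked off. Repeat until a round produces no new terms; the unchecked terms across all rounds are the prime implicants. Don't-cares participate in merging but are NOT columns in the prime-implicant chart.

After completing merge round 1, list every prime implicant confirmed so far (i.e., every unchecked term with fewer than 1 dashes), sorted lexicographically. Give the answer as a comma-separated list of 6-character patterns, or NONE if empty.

Round 0: 000000✓ 000010✓ 000110✓ 000111✓ 001100 011000✓ 011010✓ 100011 100101 101000 110000✓ 110001✓ 110010✓ 110100✓ 111001✓ 111011✓ 111110
Round 1: 000-10 0000-0 00011- 0110-0 11-001 110-00 1100-0 11000- 1110-1
PIs = {000-10, 0000-0, 00011-, 001100, 0110-0, 100011, 100101, 101000, 11-001, 110-00, 1100-0, 11000-, 1110-1, 111110}

001100, 100011, 100101, 101000, 111110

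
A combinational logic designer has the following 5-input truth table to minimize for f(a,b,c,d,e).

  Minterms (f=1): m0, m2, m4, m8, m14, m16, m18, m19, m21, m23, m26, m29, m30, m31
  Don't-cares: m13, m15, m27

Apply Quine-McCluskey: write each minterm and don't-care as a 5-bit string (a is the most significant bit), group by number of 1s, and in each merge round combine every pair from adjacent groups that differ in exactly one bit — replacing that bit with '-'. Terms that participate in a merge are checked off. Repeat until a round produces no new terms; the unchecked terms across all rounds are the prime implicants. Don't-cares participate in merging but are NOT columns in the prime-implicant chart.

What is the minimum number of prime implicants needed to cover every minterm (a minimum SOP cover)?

[col 0] 00000*, 00010*, 00100*, 01000*, 01101*, 01110*, 01111*, 10000*, 10010*, 10011*, 10101*, 10111*, 11010*, 11011*, 11101*, 11110*, 11111*
[col 1] -0000*, -0010*, -1101*, -1110*, -1111*, 0-000, 00-00, 000-0*, 011-1*, 0111-*, 1-010*, 1-011*, 1-101*, 1-111*, 10-11*, 100-0*, 1001-*, 101-1*, 11-10*, 11-11*, 1101-*, 111-1*, 1111-*
[col 2] -00-0, -11-1, -111-, 1--11, 1-01-, 1-1-1, 11-1-
Prime implicants: -00-0, -11-1, -111-, 0-000, 00-00, 1--11, 1-01-, 1-1-1, 11-1-
PI chart (minterm → PIs covering it):
  0 | -00-0,0-000,00-00
  2 | -00-0  (sole → essential)
  4 | 00-00  (sole → essential)
  8 | 0-000  (sole → essential)
  14 | -111-  (sole → essential)
  16 | -00-0  (sole → essential)
  18 | -00-0,1-01-
  19 | 1--11,1-01-
  21 | 1-1-1  (sole → essential)
  23 | 1--11,1-1-1
  26 | 1-01-,11-1-
  29 | -11-1,1-1-1
  30 | -111-,11-1-
  31 | -11-1,-111-,1--11,1-1-1,11-1-
Essential prime implicants: -00-0, -111-, 0-000, 00-00, 1-1-1
Petrick residual → 1-01-
Minimum SOP uses 6 PIs: b'c'e' + bcd + a'c'd'e' + a'b'd'e' + ac'd + ace

6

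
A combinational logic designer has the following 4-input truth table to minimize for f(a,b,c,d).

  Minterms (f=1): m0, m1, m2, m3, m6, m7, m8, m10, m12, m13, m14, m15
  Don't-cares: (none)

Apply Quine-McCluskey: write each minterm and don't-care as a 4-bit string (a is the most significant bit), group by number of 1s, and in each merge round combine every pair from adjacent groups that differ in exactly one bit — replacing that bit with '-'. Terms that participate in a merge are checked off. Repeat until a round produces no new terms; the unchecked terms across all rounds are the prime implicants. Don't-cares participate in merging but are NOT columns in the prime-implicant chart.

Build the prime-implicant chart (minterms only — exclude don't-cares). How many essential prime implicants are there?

Round 0: 0000✓ 0001✓ 0010✓ 0011✓ 0110✓ 0111✓ 1000✓ 1010✓ 1100✓ 1101✓ 1110✓ 1111✓
Round 1: -000✓ -010✓ -110✓ -111✓ 0-10✓ 0-11✓ 00-0✓ 00-1✓ 000-✓ 001-✓ 011-✓ 1-00✓ 1-10✓ 10-0✓ 11-0✓ 11-1✓ 110-✓ 111-✓
Round 2: --10 -0-0 -11- 0-1- 00-- 1--0 11--
PIs = {--10, -0-0, -11-, 0-1-, 00--, 1--0, 11--}
Coverage chart:
  m0: -0-0,00--
  m1: 00-- ←essential
  m2: --10,-0-0,0-1-,00--
  m3: 0-1-,00--
  m6: --10,-11-,0-1-
  m7: -11-,0-1-
  m8: -0-0,1--0
  m10: --10,-0-0,1--0
  m12: 1--0,11--
  m13: 11-- ←essential
  m14: --10,-11-,1--0,11--
  m15: -11-,11--
Essential: 00--, 11--

2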